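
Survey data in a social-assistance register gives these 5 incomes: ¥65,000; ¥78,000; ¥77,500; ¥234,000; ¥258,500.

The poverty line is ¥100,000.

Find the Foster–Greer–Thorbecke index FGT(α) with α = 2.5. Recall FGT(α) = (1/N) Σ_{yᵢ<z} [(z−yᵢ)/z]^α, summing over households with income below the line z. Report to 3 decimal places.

Incomes under z: ¥65,000, ¥77,500, ¥78,000 (q = 3 of N = 5).
Shortfall ratios: (100000−65000)/100000 = 0.3500; (100000−77500)/100000 = 0.2250; (100000−78000)/100000 = 0.2200.
Raised to α = 2.5: 0.07247; 0.02401; 0.02270.
Sum = 0.119187; FGT(2.5) = 0.119187 / 5 = 0.024.

0.024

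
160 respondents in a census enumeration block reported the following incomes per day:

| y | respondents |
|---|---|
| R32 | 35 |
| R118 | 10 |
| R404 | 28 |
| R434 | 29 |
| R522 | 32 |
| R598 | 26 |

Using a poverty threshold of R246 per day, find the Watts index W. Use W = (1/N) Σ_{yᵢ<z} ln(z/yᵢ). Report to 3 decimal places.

Poor units: 35×R32, 10×R118 (q = 45 of N = 160).
Log shortfalls: ln(246/32) = 2.0396 (×35); ln(246/118) = 0.7346 (×10).
W = 78.732316 / 160 = 0.492.

0.492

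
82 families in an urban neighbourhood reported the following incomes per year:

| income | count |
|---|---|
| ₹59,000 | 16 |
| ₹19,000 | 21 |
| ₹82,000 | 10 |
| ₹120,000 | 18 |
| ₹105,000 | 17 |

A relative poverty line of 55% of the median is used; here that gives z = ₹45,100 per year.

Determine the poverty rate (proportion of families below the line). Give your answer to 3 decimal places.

21 of the 82 families have income below ₹45,100.
H = 21/82 = 0.256.

0.256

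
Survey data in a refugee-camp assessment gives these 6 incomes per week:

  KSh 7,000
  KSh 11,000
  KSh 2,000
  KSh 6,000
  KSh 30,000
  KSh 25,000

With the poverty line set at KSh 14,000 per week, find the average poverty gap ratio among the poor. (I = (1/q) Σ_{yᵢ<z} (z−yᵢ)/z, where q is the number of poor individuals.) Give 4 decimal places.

0.5357

Below z: KSh 2,000, KSh 6,000, KSh 7,000, KSh 11,000 (q = 4 of N = 6).
Shortfall ratios (z−y)/z: 0.8571, 0.5714, 0.5000, 0.2143; sum = 2.142857.
I averages over the q = 4 poor units only: 2.142857 / 4 = 0.5357.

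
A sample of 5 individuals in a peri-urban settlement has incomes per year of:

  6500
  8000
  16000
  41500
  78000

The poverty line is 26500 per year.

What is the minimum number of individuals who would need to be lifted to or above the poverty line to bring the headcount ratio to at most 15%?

Currently q = 3 of N = 5 are below the line (H = 0.600).
A headcount ratio of at most 15% allows at most ⌊0.15 × 5⌋ = 0 poor individuals.
So at least 3 − 0 = 3 must be lifted.

3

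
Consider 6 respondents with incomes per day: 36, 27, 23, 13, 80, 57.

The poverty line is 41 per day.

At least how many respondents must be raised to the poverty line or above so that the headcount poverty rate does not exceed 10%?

4

4 of the 6 respondents are poor, so H = 4/6 = 0.667.
A headcount ratio of at most 10% allows at most ⌊0.10 × 6⌋ = 0 poor respondents.
So at least 4 − 0 = 4 must be lifted.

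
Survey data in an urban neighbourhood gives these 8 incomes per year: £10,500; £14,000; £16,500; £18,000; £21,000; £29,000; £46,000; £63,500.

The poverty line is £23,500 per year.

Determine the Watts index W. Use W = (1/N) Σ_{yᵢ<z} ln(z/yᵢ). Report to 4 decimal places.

Below the line: £10,500, £14,000, £16,500, £18,000, £21,000 (q = 5 of N = 8).
Log gaps: ln(23500/10500) = 0.8056; ln(23500/14000) = 0.5179; ln(23500/16500) = 0.3536; ln(23500/18000) = 0.2666; ln(23500/21000) = 0.1125.
W = 2.056315 / 8 = 0.2570.

0.2570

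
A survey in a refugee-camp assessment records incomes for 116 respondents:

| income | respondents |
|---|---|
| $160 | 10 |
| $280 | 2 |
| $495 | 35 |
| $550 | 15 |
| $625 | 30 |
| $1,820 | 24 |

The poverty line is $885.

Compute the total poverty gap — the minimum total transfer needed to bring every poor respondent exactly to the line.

$34,935

Below the line: 10×$160, 2×$280, 35×$495, 15×$550, 30×$625 (q = 92 of N = 116).
Individual gaps: 10×(885−160) = 7250; 2×(885−280) = 1210; 35×(885−495) = 13650; 15×(885−550) = 5025; 30×(885−625) = 7800.
Aggregate gap = $34,935.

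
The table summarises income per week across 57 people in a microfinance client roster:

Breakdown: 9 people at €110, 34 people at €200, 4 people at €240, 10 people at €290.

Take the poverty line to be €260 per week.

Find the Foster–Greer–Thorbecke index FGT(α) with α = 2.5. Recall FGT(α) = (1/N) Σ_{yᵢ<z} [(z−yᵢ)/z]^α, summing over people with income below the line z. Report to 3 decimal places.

Poor units: 9×€110, 34×€200, 4×€240 (q = 47 of N = 57).
Relative gaps: (260−110)/260 = 0.5769 (×9); (260−200)/260 = 0.2308 (×34); (260−240)/260 = 0.0769 (×4).
Raised to α = 2.5: 0.25281 (×9); 0.02558 (×34); 0.00164 (×4).
Sum = 3.151666; FGT(2.5) = 3.151666 / 57 = 0.055.

0.055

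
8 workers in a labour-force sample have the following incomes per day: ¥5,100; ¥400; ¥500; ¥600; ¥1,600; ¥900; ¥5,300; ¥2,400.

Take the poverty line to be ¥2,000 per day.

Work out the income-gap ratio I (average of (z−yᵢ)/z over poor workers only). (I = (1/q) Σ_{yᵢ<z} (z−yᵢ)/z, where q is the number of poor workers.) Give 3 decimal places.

0.600

Incomes under z: ¥400, ¥500, ¥600, ¥900, ¥1,600 (q = 5 of N = 8).
Shortfall ratios (z−y)/z: 0.8000, 0.7500, 0.7000, 0.5500, 0.2000; sum = 3.000000.
The income-gap ratio divides by q (the poor only): 3.000000 / 5 = 0.600.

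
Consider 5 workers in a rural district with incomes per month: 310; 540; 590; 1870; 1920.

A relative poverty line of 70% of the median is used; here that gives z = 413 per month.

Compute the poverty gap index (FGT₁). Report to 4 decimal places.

Poor units: 310 (q = 1 of N = 5).
Relative gaps: (413−310)/413 = 0.2494.
Σ = 0.249395. Dividing by the full population N = 5 gives P₁ = 0.0499.

0.0499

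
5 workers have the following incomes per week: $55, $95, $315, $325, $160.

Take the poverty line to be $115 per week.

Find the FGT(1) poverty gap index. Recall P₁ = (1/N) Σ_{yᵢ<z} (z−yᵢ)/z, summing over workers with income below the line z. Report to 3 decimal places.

0.139

Below z: $55, $95 (q = 2 of N = 5).
Shortfall ratios: (115−55)/115 = 0.5217; (115−95)/115 = 0.1739.
Sum of shortfalls = 0.695652; P₁ averages over all N: 0.695652 / 5 = 0.139.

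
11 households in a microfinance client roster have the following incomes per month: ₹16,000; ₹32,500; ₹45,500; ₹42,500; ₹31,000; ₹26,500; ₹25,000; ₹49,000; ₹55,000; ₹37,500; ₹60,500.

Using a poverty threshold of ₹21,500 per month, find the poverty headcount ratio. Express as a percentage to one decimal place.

9.1%

1 of the 11 households have income below ₹21,500.
H = 1/11 = 9.1%.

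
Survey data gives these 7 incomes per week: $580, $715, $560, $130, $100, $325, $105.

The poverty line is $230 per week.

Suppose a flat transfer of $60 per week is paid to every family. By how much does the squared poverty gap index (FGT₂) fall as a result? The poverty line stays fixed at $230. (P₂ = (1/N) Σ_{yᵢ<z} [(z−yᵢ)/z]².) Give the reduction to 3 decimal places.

Before: below the line — $100, $105, $130; squared poverty gap index (FGT₂) = 0.11484.
After the $60 transfer: below the line — $160, $165, $190; squared poverty gap index (FGT₂) = 0.02896.
Reduction = 0.11484 − 0.02896 = 0.086.

0.086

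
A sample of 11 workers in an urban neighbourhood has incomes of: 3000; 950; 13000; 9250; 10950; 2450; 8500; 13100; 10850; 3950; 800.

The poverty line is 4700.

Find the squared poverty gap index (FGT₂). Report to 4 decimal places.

0.1555

Incomes under z: 800, 950, 2450, 3000, 3950 (q = 5 of N = 11).
Normalized shortfalls: (4700−800)/4700 = 0.8298; (4700−950)/4700 = 0.7979; (4700−2450)/4700 = 0.4787; (4700−3000)/4700 = 0.3617; (4700−3950)/4700 = 0.1596.
Squared: 0.6885; 0.6366; 0.2292; 0.1308; 0.0255.
Sum = 1.710616; P₂ = 1.710616 / 11 = 0.1555.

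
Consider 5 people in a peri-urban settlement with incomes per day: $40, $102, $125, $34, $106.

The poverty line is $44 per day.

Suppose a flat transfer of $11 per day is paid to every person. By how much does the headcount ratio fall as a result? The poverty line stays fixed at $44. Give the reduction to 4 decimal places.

Before: below the line — $34, $40; headcount ratio = 0.400000.
After the $11 transfer: below the line — none; headcount ratio = 0.000000.
Reduction = 0.400000 − 0.000000 = 0.4000.

0.4000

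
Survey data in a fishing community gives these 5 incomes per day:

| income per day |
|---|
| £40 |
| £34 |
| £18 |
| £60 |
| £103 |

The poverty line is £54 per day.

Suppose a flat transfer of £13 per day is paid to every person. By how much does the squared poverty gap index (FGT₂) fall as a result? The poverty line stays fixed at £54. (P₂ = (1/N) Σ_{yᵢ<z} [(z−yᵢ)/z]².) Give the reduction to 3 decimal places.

Before: below the line — £18, £34, £40; squared poverty gap index (FGT₂) = 0.12977.
After the £13 transfer: below the line — £31, £47, £53; squared poverty gap index (FGT₂) = 0.03971.
Reduction = 0.12977 − 0.03971 = 0.090.

0.090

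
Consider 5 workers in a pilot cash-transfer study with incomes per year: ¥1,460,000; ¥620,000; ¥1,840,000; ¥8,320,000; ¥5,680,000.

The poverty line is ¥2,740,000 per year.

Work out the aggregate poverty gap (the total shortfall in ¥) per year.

¥4,300,000

Below z: ¥620,000, ¥1,460,000, ¥1,840,000 (q = 3 of N = 5).
Individual gaps: 2740000−620000 = 2120000; 2740000−1460000 = 1280000; 2740000−1840000 = 900000.
Aggregate gap = ¥4,300,000.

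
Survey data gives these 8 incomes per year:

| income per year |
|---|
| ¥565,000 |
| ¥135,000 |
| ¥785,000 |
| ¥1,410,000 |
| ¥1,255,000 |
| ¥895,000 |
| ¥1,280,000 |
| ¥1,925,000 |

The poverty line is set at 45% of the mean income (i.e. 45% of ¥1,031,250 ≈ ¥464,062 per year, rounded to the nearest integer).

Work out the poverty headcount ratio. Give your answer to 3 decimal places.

1 of the 8 respondents have income below ¥464,062.
H = 1/8 = 0.125.

0.125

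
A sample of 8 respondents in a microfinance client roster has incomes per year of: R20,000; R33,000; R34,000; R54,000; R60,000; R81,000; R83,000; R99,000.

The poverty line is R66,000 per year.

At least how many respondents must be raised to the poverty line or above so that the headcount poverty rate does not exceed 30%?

Currently q = 5 of N = 8 are below the line (H = 0.625).
A headcount ratio of at most 30% allows at most ⌊0.30 × 8⌋ = 2 poor respondents.
So at least 5 − 2 = 3 must be lifted.

3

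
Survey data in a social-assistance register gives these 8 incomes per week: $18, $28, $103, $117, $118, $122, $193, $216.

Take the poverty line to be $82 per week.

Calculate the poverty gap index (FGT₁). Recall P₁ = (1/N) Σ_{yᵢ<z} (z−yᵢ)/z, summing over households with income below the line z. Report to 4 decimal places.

Below the line: $18, $28 (q = 2 of N = 8).
Gap ratios (z−y)/z: (82−18)/82 = 0.7805; (82−28)/82 = 0.6585.
Σ = 1.439024. Dividing by the full population N = 8 gives P₁ = 0.1799.

0.1799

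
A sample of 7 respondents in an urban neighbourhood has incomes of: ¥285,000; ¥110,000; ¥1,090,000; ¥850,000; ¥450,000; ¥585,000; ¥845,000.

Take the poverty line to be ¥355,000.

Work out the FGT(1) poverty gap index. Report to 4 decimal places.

0.1268

Below the line: ¥110,000, ¥285,000 (q = 2 of N = 7).
Shortfall ratios: (355000−110000)/355000 = 0.6901; (355000−285000)/355000 = 0.1972.
Sum of shortfalls = 0.887324; P₁ averages over all N: 0.887324 / 7 = 0.1268.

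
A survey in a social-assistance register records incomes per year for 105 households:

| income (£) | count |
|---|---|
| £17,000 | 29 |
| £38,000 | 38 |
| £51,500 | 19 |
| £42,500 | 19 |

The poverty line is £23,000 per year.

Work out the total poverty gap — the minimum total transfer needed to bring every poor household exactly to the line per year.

Below the line: 29×£17,000 (q = 29 of N = 105).
Individual gaps: 29×(23000−17000) = 174000.
Aggregate gap = £174,000.

£174,000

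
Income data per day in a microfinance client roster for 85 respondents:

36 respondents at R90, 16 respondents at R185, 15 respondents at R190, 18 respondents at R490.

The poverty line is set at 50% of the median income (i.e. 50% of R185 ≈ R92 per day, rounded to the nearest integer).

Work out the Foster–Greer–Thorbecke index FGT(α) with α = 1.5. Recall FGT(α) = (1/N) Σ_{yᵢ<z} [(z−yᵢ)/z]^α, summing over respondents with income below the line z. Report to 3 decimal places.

0.001

Incomes under z: 36×R90 (q = 36 of N = 85).
Shortfall ratios: (92−90)/92 = 0.0217 (×36).
Raised to α = 1.5: 0.00321 (×36).
Sum = 0.115389; FGT(1.5) = 0.115389 / 85 = 0.001.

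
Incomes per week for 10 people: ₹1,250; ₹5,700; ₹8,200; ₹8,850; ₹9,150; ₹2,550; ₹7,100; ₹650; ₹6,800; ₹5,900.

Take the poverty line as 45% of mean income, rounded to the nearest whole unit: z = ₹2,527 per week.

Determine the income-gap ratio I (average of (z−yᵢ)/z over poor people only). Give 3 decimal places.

Incomes under z: ₹650, ₹1,250 (q = 2 of N = 10).
Relative gaps: 0.7428, 0.5053; sum = 1.248120.
The income-gap ratio divides by q (the poor only): 1.248120 / 2 = 0.624.

0.624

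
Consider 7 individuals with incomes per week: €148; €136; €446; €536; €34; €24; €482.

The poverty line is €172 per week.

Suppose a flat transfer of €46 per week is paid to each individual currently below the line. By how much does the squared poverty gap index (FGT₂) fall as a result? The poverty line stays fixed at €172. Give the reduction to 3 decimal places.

Before: below the line — €24, €34, €136, €148; squared poverty gap index (FGT₂) = 0.20677.
After the €46 transfer: below the line — €70, €80; squared poverty gap index (FGT₂) = 0.09111.
Reduction = 0.20677 − 0.09111 = 0.116.

0.116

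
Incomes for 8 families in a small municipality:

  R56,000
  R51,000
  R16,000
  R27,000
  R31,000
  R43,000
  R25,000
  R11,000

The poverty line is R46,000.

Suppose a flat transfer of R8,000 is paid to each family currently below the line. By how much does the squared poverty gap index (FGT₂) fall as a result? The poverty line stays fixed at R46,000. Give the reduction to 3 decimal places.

0.095

Before: below the line — R11,000, R16,000, R25,000, R27,000, R31,000, R43,000; squared poverty gap index (FGT₂) = 0.18673.
After the R8,000 transfer: below the line — R19,000, R24,000, R33,000, R35,000, R39,000; squared poverty gap index (FGT₂) = 0.09168.
Reduction = 0.18673 − 0.09168 = 0.095.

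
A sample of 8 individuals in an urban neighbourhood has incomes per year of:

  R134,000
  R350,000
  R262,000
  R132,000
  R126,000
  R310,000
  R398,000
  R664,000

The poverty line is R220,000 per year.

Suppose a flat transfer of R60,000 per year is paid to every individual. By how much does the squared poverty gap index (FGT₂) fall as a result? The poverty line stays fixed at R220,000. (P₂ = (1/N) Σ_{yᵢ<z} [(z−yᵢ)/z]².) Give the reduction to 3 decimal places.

Before: below the line — R126,000, R132,000, R134,000; squared poverty gap index (FGT₂) = 0.06192.
After the R60,000 transfer: below the line — R186,000, R192,000, R194,000; squared poverty gap index (FGT₂) = 0.00676.
Reduction = 0.06192 − 0.00676 = 0.055.

0.055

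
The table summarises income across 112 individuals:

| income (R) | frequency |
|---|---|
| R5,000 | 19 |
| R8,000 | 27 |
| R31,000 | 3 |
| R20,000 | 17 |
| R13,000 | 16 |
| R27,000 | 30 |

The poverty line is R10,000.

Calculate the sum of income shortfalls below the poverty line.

R149,000

Poor units: 19×R5,000, 27×R8,000 (q = 46 of N = 112).
Individual gaps: 19×(10000−5000) = 95000; 27×(10000−8000) = 54000.
Aggregate gap = R149,000.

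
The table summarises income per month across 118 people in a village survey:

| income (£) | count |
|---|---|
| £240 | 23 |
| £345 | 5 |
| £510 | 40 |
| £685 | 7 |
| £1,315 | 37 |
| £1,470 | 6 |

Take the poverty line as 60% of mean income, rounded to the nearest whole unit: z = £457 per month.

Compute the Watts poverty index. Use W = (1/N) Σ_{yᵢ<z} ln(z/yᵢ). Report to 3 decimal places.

0.137

Incomes under z: 23×£240, 5×£345 (q = 28 of N = 118).
Log gaps: ln(457/240) = 0.6440 (×23); ln(457/345) = 0.2811 (×5).
W = 16.218718 / 118 = 0.137.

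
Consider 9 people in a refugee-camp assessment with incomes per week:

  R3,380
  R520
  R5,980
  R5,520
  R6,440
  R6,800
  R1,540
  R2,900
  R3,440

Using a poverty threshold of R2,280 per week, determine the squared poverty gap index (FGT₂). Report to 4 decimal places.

0.0779

Poor units: R520, R1,540 (q = 2 of N = 9).
Relative gaps: (2280−520)/2280 = 0.7719; (2280−1540)/2280 = 0.3246.
Squared: 0.5959; 0.1053.
Sum = 0.701216; P₂ = 0.701216 / 9 = 0.0779.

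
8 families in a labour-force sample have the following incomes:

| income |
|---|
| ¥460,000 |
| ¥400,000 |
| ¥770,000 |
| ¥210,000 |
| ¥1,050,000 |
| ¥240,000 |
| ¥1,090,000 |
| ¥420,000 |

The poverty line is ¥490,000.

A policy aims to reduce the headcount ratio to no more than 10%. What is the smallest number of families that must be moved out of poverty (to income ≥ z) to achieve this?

5 of the 8 families are poor, so H = 5/8 = 0.625.
A headcount ratio of at most 10% allows at most ⌊0.10 × 8⌋ = 0 poor families.
So at least 5 − 0 = 5 must be lifted.

5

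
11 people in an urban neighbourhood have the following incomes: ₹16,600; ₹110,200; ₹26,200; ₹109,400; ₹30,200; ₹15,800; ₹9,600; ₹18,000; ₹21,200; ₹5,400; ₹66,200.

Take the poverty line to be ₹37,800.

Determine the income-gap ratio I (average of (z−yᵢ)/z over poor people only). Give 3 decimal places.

0.527

Below the line: ₹5,400, ₹9,600, ₹15,800, ₹16,600, ₹18,000, ₹21,200, ₹26,200, ₹30,200 (q = 8 of N = 11).
Relative gaps: 0.8571, 0.7460, 0.5820, 0.5608, 0.5238, 0.4392, 0.3069, 0.2011; sum = 4.216931.
I averages over the q = 8 poor units only: 4.216931 / 8 = 0.527.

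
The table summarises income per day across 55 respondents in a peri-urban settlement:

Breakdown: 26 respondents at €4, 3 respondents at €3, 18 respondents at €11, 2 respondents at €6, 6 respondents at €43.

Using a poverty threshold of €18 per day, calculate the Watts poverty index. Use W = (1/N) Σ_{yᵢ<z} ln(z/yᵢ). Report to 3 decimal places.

1.010

Incomes under z: 3×€3, 26×€4, 2×€6, 18×€11 (q = 49 of N = 55).
Log shortfalls: ln(18/3) = 1.7918 (×3); ln(18/4) = 1.5041 (×26); ln(18/6) = 1.0986 (×2); ln(18/11) = 0.4925 (×18).
W = 55.543092 / 55 = 1.010.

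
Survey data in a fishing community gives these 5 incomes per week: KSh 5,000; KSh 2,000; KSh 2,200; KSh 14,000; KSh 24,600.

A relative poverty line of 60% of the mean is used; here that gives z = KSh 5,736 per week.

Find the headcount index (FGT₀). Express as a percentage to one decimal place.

60.0%

3 of the 5 people have income below KSh 5,736.
H = 3/5 = 60.0%.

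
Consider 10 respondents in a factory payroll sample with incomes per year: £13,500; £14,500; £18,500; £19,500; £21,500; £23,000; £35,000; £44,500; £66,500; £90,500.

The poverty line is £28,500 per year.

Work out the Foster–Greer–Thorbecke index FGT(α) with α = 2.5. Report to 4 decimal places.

Below z: £13,500, £14,500, £18,500, £19,500, £21,500, £23,000 (q = 6 of N = 10).
Relative gaps: (28500−13500)/28500 = 0.5263; (28500−14500)/28500 = 0.4912; (28500−18500)/28500 = 0.3509; (28500−19500)/28500 = 0.3158; (28500−21500)/28500 = 0.2456; (28500−23000)/28500 = 0.1930.
Raised to α = 2.5: 0.20096; 0.16913; 0.07293; 0.05604; 0.02990; 0.01636.
Sum = 0.545312; FGT(2.5) = 0.545312 / 10 = 0.0545.

0.0545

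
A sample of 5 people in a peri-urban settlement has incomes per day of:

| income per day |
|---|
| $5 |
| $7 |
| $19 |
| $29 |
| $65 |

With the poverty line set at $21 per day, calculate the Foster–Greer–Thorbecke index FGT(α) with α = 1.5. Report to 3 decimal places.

0.248

Below the line: $5, $7, $19 (q = 3 of N = 5).
Gap ratios (z−y)/z: (21−5)/21 = 0.7619; (21−7)/21 = 0.6667; (21−19)/21 = 0.0952.
Raised to α = 1.5: 0.66504; 0.54433; 0.02939.
Sum = 1.238767; FGT(1.5) = 1.238767 / 5 = 0.248.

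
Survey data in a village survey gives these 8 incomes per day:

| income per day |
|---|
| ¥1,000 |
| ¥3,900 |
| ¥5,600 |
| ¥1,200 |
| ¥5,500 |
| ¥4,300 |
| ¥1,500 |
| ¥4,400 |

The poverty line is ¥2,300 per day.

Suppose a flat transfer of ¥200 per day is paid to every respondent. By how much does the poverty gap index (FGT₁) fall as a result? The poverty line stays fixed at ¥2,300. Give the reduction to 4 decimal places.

Before: below the line — ¥1,000, ¥1,200, ¥1,500; poverty gap index (FGT₁) = 0.173913.
After the ¥200 transfer: below the line — ¥1,200, ¥1,400, ¥1,700; poverty gap index (FGT₁) = 0.141304.
Reduction = 0.173913 − 0.141304 = 0.0326.

0.0326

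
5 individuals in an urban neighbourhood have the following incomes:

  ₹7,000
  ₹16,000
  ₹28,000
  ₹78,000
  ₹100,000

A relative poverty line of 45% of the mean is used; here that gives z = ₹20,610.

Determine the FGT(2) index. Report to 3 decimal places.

Incomes under z: ₹7,000, ₹16,000 (q = 2 of N = 5).
Normalized shortfalls: (20610−7000)/20610 = 0.6604; (20610−16000)/20610 = 0.2237.
Squared: 0.4361; 0.0500.
Sum = 0.486106; P₂ = 0.486106 / 5 = 0.097.

0.097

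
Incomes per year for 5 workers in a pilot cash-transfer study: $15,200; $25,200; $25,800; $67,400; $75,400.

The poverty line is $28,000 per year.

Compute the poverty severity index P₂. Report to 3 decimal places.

Poor units: $15,200, $25,200, $25,800 (q = 3 of N = 5).
Relative gaps: (28000−15200)/28000 = 0.4571; (28000−25200)/28000 = 0.1000; (28000−25800)/28000 = 0.0786.
Squared: 0.2090; 0.0100; 0.0062.
Sum = 0.225153; P₂ = 0.225153 / 5 = 0.045.

0.045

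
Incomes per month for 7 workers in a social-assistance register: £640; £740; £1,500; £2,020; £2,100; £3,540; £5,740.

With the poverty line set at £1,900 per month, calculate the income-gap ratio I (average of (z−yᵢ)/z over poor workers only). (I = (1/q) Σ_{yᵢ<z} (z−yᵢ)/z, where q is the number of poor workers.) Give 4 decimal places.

Poor units: £640, £740, £1,500 (q = 3 of N = 7).
Relative gaps: 0.6632, 0.6105, 0.2105; sum = 1.484211.
I averages over the q = 3 poor units only: 1.484211 / 3 = 0.4947.

0.4947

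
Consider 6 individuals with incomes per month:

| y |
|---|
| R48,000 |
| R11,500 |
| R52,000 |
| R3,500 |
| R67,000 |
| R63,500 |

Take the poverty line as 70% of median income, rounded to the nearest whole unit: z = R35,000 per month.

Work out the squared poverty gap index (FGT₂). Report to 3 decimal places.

Below z: R3,500, R11,500 (q = 2 of N = 6).
Normalized shortfalls: (35000−3500)/35000 = 0.9000; (35000−11500)/35000 = 0.6714.
Squared: 0.8100; 0.4508.
Sum = 1.260816; P₂ = 1.260816 / 6 = 0.210.

0.210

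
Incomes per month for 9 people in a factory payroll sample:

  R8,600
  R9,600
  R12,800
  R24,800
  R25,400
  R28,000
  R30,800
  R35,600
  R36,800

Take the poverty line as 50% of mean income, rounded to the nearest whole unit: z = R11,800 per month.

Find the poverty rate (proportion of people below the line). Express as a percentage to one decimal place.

2 of the 9 people have income below R11,800.
H = 2/9 = 22.2%.

22.2%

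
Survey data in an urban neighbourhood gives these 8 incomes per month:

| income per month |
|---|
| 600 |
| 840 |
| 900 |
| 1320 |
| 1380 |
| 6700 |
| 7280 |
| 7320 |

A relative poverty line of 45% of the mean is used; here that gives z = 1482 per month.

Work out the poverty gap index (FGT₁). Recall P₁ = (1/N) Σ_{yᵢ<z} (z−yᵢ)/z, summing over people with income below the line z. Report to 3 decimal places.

Poor units: 600, 840, 900, 1320, 1380 (q = 5 of N = 8).
Relative gaps: (1482−600)/1482 = 0.5951; (1482−840)/1482 = 0.4332; (1482−900)/1482 = 0.3927; (1482−1320)/1482 = 0.1093; (1482−1380)/1482 = 0.0688.
Σ = 1.599190. Dividing by the full population N = 8 gives P₁ = 0.200.

0.200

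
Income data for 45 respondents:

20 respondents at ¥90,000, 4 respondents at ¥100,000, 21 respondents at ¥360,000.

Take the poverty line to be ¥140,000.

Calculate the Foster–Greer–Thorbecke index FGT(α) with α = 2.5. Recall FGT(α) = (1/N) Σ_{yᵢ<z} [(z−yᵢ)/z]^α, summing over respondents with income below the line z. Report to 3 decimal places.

Below the line: 20×¥90,000, 4×¥100,000 (q = 24 of N = 45).
Gap ratios (z−y)/z: (140000−90000)/140000 = 0.3571 (×20); (140000−100000)/140000 = 0.2857 (×4).
Raised to α = 2.5: 0.07623 (×20); 0.04363 (×4).
Sum = 1.699064; FGT(2.5) = 1.699064 / 45 = 0.038.

0.038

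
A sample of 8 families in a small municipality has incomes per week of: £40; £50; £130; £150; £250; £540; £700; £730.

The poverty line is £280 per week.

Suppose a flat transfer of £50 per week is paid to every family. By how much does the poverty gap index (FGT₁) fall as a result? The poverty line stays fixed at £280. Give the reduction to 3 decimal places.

Before: below the line — £40, £50, £130, £150, £250; poverty gap index (FGT₁) = 0.34821.
After the £50 transfer: below the line — £90, £100, £180, £200; poverty gap index (FGT₁) = 0.24554.
Reduction = 0.34821 − 0.24554 = 0.103.

0.103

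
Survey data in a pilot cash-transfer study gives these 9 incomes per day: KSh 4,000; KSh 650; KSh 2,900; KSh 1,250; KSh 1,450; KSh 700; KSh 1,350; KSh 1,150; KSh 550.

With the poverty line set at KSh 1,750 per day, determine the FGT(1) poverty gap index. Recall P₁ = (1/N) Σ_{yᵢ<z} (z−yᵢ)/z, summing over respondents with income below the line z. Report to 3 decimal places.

Below z: KSh 550, KSh 650, KSh 700, KSh 1,150, KSh 1,250, KSh 1,350, KSh 1,450 (q = 7 of N = 9).
Relative gaps: (1750−550)/1750 = 0.6857; (1750−650)/1750 = 0.6286; (1750−700)/1750 = 0.6000; (1750−1150)/1750 = 0.3429; (1750−1250)/1750 = 0.2857; (1750−1350)/1750 = 0.2286; (1750−1450)/1750 = 0.1714.
Σ = 2.942857. Dividing by the full population N = 9 gives P₁ = 0.327.

0.327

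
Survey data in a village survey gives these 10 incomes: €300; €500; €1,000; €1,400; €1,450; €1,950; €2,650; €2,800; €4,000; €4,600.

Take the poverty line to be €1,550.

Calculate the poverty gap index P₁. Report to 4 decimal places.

0.2000

Below z: €300, €500, €1,000, €1,400, €1,450 (q = 5 of N = 10).
Shortfall ratios: (1550−300)/1550 = 0.8065; (1550−500)/1550 = 0.6774; (1550−1000)/1550 = 0.3548; (1550−1400)/1550 = 0.0968; (1550−1450)/1550 = 0.0645.
Sum of shortfalls = 2.000000; P₁ averages over all N: 2.000000 / 10 = 0.2000.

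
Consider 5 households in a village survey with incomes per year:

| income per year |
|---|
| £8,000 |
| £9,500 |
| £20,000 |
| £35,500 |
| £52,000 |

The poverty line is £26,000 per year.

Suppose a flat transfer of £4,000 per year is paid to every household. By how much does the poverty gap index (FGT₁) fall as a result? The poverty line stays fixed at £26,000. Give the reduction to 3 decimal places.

Before: below the line — £8,000, £9,500, £20,000; poverty gap index (FGT₁) = 0.31154.
After the £4,000 transfer: below the line — £12,000, £13,500, £24,000; poverty gap index (FGT₁) = 0.21923.
Reduction = 0.31154 − 0.21923 = 0.092.

0.092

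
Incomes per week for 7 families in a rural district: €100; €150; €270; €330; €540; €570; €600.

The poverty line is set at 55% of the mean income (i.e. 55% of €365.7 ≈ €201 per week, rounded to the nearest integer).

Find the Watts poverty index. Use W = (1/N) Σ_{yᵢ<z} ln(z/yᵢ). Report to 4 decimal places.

Below the line: €100, €150 (q = 2 of N = 7).
ln(z/y) terms: ln(201/100) = 0.6981; ln(201/150) = 0.2927.
W = 0.990804 / 7 = 0.1415.

0.1415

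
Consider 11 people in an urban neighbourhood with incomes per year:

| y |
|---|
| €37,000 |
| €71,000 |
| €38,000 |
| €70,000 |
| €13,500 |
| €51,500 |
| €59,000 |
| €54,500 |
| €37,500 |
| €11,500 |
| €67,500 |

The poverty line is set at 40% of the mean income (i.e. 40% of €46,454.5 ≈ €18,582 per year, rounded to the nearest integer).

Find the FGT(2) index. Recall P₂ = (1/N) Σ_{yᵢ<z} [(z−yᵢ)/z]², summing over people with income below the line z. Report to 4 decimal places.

0.0200

Below the line: €11,500, €13,500 (q = 2 of N = 11).
Shortfall ratios: (18582−11500)/18582 = 0.3811; (18582−13500)/18582 = 0.2735.
Squared: 0.1453; 0.0748.
Sum = 0.220051; P₂ = 0.220051 / 11 = 0.0200.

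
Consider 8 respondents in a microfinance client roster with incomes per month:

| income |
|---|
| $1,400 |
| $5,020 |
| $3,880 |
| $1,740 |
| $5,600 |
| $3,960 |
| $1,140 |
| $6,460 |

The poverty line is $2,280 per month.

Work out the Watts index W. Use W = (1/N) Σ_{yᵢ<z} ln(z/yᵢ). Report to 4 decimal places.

Incomes under z: $1,140, $1,400, $1,740 (q = 3 of N = 8).
Log shortfalls: ln(2280/1140) = 0.6931; ln(2280/1400) = 0.4877; ln(2280/1740) = 0.2703.
W = 1.451141 / 8 = 0.1814.

0.1814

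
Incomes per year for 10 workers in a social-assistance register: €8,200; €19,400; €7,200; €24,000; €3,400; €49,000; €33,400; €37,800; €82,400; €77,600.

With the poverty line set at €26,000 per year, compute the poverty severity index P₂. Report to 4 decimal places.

Below z: €3,400, €7,200, €8,200, €19,400, €24,000 (q = 5 of N = 10).
Relative gaps: (26000−3400)/26000 = 0.8692; (26000−7200)/26000 = 0.7231; (26000−8200)/26000 = 0.6846; (26000−19400)/26000 = 0.2538; (26000−24000)/26000 = 0.0769.
Squared: 0.7556; 0.5228; 0.4687; 0.0644; 0.0059.
Sum = 1.817456; P₂ = 1.817456 / 10 = 0.1817.

0.1817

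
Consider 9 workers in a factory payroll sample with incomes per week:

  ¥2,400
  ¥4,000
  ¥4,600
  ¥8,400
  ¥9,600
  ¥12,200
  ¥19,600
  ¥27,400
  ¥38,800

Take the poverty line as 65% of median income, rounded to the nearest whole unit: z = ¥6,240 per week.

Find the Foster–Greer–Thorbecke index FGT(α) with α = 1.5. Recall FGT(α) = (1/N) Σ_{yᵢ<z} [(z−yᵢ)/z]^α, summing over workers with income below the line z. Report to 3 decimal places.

0.093

Below z: ¥2,400, ¥4,000, ¥4,600 (q = 3 of N = 9).
Shortfall ratios: (6240−2400)/6240 = 0.6154; (6240−4000)/6240 = 0.3590; (6240−4600)/6240 = 0.2628.
Raised to α = 1.5: 0.48275; 0.21508; 0.13474.
Sum = 0.832563; FGT(1.5) = 0.832563 / 9 = 0.093.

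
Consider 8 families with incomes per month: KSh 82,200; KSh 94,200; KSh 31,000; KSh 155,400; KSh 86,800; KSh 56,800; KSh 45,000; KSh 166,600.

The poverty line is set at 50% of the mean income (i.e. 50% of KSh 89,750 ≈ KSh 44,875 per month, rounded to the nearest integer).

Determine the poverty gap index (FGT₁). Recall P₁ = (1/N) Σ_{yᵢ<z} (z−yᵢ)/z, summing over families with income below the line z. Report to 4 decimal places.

0.0386

Poor units: KSh 31,000 (q = 1 of N = 8).
Normalized shortfalls: (44875−31000)/44875 = 0.3092.
Sum of shortfalls = 0.309192; P₁ averages over all N: 0.309192 / 8 = 0.0386.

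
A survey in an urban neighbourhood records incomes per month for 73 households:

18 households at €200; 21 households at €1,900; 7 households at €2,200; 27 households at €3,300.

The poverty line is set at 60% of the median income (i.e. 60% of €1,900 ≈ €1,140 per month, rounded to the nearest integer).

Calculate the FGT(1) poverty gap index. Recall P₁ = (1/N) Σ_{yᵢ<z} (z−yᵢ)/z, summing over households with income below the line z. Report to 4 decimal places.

0.2033

Below z: 18×€200 (q = 18 of N = 73).
Normalized shortfalls: (1140−200)/1140 = 0.8246 (×18).
Σ = 14.842105. Dividing by the full population N = 73 gives P₁ = 0.2033.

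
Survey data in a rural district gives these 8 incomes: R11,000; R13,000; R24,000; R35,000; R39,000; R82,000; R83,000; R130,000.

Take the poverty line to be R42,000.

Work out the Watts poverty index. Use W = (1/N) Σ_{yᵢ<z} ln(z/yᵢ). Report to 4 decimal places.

Below the line: R11,000, R13,000, R24,000, R35,000, R39,000 (q = 5 of N = 8).
ln(z/y) terms: ln(42000/11000) = 1.3398; ln(42000/13000) = 1.1727; ln(42000/24000) = 0.5596; ln(42000/35000) = 0.1823; ln(42000/39000) = 0.0741.
W = 3.328540 / 8 = 0.4161.

0.4161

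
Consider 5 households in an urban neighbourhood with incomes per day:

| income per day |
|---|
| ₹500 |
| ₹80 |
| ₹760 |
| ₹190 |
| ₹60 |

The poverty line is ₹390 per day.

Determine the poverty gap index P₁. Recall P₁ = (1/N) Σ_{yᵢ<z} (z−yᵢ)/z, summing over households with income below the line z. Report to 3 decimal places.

0.431

Incomes under z: ₹60, ₹80, ₹190 (q = 3 of N = 5).
Normalized shortfalls: (390−60)/390 = 0.8462; (390−80)/390 = 0.7949; (390−190)/390 = 0.5128.
Sum of shortfalls = 2.153846; P₁ averages over all N: 2.153846 / 5 = 0.431.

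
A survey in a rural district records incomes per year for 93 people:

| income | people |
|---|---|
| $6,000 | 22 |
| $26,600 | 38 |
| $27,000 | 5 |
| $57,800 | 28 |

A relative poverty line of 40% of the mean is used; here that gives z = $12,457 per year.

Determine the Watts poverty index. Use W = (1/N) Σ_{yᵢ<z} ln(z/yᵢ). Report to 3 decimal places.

0.173

Incomes under z: 22×$6,000 (q = 22 of N = 93).
Log gaps: ln(12457/6000) = 0.7305 (×22).
W = 16.071511 / 93 = 0.173.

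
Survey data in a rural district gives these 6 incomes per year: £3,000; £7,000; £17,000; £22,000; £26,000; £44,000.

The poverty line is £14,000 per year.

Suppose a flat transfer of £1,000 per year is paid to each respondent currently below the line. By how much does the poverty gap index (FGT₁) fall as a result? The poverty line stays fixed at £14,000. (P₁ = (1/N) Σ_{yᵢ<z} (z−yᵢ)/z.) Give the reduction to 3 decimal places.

0.024

Before: below the line — £3,000, £7,000; poverty gap index (FGT₁) = 0.21429.
After the £1,000 transfer: below the line — £4,000, £8,000; poverty gap index (FGT₁) = 0.19048.
Reduction = 0.21429 − 0.19048 = 0.024.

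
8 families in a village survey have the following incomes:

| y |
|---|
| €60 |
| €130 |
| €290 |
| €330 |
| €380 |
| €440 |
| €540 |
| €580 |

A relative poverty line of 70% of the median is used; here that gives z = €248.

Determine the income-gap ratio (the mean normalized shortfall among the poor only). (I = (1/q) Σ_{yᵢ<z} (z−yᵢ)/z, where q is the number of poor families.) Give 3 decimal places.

Below z: €60, €130 (q = 2 of N = 8).
Relative gaps: 0.7581, 0.4758; sum = 1.233871.
I averages over the q = 2 poor units only: 1.233871 / 2 = 0.617.

0.617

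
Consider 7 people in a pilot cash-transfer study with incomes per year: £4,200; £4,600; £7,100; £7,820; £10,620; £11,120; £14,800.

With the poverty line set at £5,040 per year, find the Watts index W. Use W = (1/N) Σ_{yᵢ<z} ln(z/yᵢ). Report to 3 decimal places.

Incomes under z: £4,200, £4,600 (q = 2 of N = 7).
Log gaps: ln(5040/4200) = 0.1823; ln(5040/4600) = 0.0913.
W = 0.273671 / 7 = 0.039.

0.039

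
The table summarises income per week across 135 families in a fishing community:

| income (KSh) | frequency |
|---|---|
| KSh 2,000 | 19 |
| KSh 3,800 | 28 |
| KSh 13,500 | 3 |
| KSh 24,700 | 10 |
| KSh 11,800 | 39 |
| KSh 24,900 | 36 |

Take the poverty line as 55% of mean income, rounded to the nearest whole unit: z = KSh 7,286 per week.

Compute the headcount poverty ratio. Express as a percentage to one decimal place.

34.8%

47 of the 135 families have income below KSh 7,286.
H = 47/135 = 34.8%.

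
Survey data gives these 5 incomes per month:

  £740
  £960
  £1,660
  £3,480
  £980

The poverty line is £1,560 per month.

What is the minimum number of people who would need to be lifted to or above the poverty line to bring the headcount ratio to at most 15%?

Currently q = 3 of N = 5 are below the line (H = 0.600).
A headcount ratio of at most 15% allows at most ⌊0.15 × 5⌋ = 0 poor people.
So at least 3 − 0 = 3 must be lifted.

3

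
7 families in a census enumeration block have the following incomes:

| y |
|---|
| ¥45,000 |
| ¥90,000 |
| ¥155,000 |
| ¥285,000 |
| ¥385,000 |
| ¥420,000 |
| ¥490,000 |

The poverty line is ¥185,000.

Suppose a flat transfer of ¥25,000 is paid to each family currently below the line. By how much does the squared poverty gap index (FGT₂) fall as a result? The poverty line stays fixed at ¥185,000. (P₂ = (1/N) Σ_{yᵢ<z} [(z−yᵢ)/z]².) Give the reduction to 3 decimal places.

0.047

Before: below the line — ¥45,000, ¥90,000, ¥155,000; squared poverty gap index (FGT₂) = 0.12324.
After the ¥25,000 transfer: below the line — ¥70,000, ¥115,000, ¥180,000; squared poverty gap index (FGT₂) = 0.07576.
Reduction = 0.12324 − 0.07576 = 0.047.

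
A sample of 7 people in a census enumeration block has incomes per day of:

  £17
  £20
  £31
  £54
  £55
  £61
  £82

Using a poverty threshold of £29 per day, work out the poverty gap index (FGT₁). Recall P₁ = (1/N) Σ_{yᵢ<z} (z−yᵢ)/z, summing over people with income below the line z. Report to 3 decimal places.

0.103

Below z: £17, £20 (q = 2 of N = 7).
Normalized shortfalls: (29−17)/29 = 0.4138; (29−20)/29 = 0.3103.
Sum of shortfalls = 0.724138; P₁ averages over all N: 0.724138 / 7 = 0.103.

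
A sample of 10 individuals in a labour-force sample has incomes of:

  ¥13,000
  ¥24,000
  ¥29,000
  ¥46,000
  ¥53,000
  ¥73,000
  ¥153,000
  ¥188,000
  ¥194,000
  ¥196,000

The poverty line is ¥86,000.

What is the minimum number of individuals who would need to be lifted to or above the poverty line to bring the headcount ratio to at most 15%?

5

6 of the 10 individuals are poor, so H = 6/10 = 0.600.
A headcount ratio of at most 15% allows at most ⌊0.15 × 10⌋ = 1 poor individuals.
So at least 6 − 1 = 5 must be lifted.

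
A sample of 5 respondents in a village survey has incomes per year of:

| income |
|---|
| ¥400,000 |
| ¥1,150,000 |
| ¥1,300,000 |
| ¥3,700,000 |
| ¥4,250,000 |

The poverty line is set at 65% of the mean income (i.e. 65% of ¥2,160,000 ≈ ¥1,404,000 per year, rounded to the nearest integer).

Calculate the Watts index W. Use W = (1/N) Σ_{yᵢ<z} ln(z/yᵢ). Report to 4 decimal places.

0.3064

Below z: ¥400,000, ¥1,150,000, ¥1,300,000 (q = 3 of N = 5).
Log shortfalls: ln(1404000/400000) = 1.2556; ln(1404000/1150000) = 0.1996; ln(1404000/1300000) = 0.0770.
W = 1.532140 / 5 = 0.3064.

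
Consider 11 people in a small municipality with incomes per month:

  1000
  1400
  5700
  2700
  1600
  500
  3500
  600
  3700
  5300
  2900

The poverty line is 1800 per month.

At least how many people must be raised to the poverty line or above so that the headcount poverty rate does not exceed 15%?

Currently q = 5 of N = 11 are below the line (H = 0.455).
A headcount ratio of at most 15% allows at most ⌊0.15 × 11⌋ = 1 poor people.
So at least 5 − 1 = 4 must be lifted.

4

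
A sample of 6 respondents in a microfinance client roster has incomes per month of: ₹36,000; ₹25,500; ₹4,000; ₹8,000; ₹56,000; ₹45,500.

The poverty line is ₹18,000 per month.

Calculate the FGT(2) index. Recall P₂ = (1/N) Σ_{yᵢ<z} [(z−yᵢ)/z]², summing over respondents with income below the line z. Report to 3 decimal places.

Poor units: ₹4,000, ₹8,000 (q = 2 of N = 6).
Shortfall ratios: (18000−4000)/18000 = 0.7778; (18000−8000)/18000 = 0.5556.
Squared: 0.6049; 0.3086.
Sum = 0.913580; P₂ = 0.913580 / 6 = 0.152.

0.152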